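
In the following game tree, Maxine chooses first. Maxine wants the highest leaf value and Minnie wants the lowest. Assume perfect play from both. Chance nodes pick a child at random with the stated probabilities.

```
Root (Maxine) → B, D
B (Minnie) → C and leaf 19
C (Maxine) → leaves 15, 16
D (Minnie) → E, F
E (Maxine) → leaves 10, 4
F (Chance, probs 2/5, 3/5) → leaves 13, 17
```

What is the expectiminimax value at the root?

C (Maxine): max(15, 16) = 16
B (Minnie): min(16, 19) = 16
E (Maxine): max(10, 4) = 10
F (Chance): 2/5·13 + 3/5·17 = 15.4
D (Minnie): min(10, 15.4) = 10
Root (Maxine): max(16, 10) = 16

16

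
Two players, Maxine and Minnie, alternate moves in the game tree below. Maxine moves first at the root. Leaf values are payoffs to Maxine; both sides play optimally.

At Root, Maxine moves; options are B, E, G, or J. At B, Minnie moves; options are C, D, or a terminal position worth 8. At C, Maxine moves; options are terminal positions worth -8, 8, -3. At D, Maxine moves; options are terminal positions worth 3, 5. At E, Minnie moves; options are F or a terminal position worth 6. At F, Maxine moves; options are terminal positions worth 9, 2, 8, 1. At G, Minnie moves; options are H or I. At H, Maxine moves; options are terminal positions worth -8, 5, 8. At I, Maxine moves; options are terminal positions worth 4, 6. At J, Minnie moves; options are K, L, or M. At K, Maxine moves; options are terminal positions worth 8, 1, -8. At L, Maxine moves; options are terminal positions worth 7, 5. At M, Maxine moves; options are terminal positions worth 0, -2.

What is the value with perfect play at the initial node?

6

C (Maxine): max(-8, 8, -3) = 8
D (Maxine): max(3, 5) = 5
B (Minnie): min(8, 5, 8) = 5
F (Maxine): max(9, 2, 8, 1) = 9
E (Minnie): min(9, 6) = 6
H (Maxine): max(-8, 5, 8) = 8
I (Maxine): max(4, 6) = 6
G (Minnie): min(8, 6) = 6
K (Maxine): max(8, 1, -8) = 8
L (Maxine): max(7, 5) = 7
M (Maxine): max(0, -2) = 0
J (Minnie): min(8, 7, 0) = 0
Root (Maxine): max(5, 6, 6, 0) = 6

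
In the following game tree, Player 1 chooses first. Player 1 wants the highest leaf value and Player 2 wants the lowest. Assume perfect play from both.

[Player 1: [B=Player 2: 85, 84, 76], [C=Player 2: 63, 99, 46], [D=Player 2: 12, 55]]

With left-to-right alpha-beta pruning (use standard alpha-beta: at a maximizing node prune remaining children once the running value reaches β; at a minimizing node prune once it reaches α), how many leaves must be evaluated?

B [α=-∞,β=+∞]: v=76
C [α=76,β=+∞]: v=63 after child 1 ≤ α → α-cutoff, skip 2
D [α=76,β=+∞]: v=12 after child 1 ≤ α → α-cutoff, skip 1
Root [α=-∞,β=+∞]: v=76
Leaves evaluated: 5 of 8.

5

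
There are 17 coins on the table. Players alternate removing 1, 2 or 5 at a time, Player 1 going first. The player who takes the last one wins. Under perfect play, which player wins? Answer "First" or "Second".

W/L table (W = player to move can force a win):
i:   0  1  2  3  4  5  6  7  8  9 10 11 12 13 14 15 16 17
     L  W  W  L  W  W  L  W  W  L  W  W  L  W  W  L  W  W
Position 17 is W, so the first player wins.

First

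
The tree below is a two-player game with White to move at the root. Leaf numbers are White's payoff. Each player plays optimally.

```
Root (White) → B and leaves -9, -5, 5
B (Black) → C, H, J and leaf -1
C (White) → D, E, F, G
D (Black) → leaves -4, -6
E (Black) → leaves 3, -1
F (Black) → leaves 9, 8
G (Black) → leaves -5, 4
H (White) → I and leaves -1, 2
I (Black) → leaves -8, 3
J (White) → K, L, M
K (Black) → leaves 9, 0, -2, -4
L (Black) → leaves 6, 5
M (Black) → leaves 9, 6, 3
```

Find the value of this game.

D (Black): min(-4, -6) = -6
E (Black): min(3, -1) = -1
F (Black): min(9, 8) = 8
G (Black): min(-5, 4) = -5
C (White): max(-6, -1, 8, -5) = 8
I (Black): min(-8, 3) = -8
H (White): max(-8, -1, 2) = 2
K (Black): min(9, 0, -2, -4) = -4
L (Black): min(6, 5) = 5
M (Black): min(9, 6, 3) = 3
J (White): max(-4, 5, 3) = 5
B (Black): min(8, 2, 5, -1) = -1
Root (White): max(-1, -9, -5, 5) = 5

5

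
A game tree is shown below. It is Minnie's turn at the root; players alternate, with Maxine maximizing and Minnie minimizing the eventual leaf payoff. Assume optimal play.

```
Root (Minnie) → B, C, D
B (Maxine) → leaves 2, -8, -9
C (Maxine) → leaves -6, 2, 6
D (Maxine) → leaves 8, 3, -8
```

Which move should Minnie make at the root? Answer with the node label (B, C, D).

B

B (Maxine): max(2, -8, -9) = 2
C (Maxine): max(-6, 2, 6) = 6
D (Maxine): max(8, 3, -8) = 8
Root (Minnie): min(2, 6, 8) = 2
Minnie picks the child with the lowest value: B (value 2).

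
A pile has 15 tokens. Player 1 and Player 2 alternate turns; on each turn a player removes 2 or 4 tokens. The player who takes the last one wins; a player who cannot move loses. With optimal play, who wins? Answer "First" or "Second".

W/L table (W = player to move can force a win):
i:   0  1  2  3  4  5  6  7  8  9 10 11 12 13 14 15
     L  L  W  W  W  W  L  L  W  W  W  W  L  L  W  W
Position 15 is W, so the first player wins.

First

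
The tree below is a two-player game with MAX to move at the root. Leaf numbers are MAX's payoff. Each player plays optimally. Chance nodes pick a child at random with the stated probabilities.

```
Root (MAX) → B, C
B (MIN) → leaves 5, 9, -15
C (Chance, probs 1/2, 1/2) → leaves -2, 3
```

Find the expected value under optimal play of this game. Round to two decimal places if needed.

B (MIN): min(5, 9, -15) = -15
C (Chance): 1/2·-2 + 1/2·3 = 0.5
Root (MAX): max(-15, 0.5) = 0.5

0.5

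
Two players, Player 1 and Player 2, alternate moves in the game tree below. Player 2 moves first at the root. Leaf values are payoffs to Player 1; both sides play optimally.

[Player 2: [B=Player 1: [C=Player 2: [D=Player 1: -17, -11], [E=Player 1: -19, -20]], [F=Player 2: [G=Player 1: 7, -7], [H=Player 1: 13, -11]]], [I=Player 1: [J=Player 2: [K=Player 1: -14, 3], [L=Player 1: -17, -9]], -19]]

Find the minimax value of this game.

D (Player 1): max(-17, -11) = -11
E (Player 1): max(-19, -20) = -19
C (Player 2): min(-11, -19) = -19
G (Player 1): max(7, -7) = 7
H (Player 1): max(13, -11) = 13
F (Player 2): min(7, 13) = 7
B (Player 1): max(-19, 7) = 7
K (Player 1): max(-14, 3) = 3
L (Player 1): max(-17, -9) = -9
J (Player 2): min(3, -9) = -9
I (Player 1): max(-9, -19) = -9
Root (Player 2): min(7, -9) = -9

-9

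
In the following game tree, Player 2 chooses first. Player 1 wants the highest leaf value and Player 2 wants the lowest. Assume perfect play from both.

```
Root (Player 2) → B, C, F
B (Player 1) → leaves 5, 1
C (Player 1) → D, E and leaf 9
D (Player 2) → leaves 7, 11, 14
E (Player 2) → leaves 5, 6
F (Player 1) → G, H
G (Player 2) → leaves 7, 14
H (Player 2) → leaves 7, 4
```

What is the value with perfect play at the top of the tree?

B (Player 1): max(5, 1) = 5
D (Player 2): min(7, 11, 14) = 7
E (Player 2): min(5, 6) = 5
C (Player 1): max(7, 5, 9) = 9
G (Player 2): min(7, 14) = 7
H (Player 2): min(7, 4) = 4
F (Player 1): max(7, 4) = 7
Root (Player 2): min(5, 9, 7) = 5

5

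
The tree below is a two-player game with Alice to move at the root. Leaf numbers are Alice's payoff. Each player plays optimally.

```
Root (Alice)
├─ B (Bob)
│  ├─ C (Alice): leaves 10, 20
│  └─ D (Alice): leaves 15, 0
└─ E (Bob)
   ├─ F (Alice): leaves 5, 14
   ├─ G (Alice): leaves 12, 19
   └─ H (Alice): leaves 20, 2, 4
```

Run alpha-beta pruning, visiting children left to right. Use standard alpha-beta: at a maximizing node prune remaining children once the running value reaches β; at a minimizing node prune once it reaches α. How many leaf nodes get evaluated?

6

C [α=-∞,β=+∞]: v=20
D [α=-∞,β=20]: v=15
B [α=-∞,β=+∞]: v=15
F [α=15,β=+∞]: v=14
E [α=15,β=+∞]: v=14 after child 1 ≤ α → α-cutoff, skip 2
Root [α=-∞,β=+∞]: v=15
Leaves evaluated: 6 of 11.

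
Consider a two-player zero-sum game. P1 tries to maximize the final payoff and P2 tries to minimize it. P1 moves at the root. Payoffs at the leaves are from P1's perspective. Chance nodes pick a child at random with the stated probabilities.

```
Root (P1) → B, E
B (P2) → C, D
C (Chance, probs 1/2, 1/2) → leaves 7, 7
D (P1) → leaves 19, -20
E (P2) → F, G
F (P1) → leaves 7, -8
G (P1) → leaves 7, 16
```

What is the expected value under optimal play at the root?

7

C (Chance): 1/2·7 + 1/2·7 = 7
D (P1): max(19, -20) = 19
B (P2): min(7, 19) = 7
F (P1): max(7, -8) = 7
G (P1): max(7, 16) = 16
E (P2): min(7, 16) = 7
Root (P1): max(7, 7) = 7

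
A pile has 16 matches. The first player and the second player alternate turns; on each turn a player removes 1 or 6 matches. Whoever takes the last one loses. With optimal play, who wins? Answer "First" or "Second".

i:   0  1  2  3  4  5  6  7  8  9 10 11 12 13 14 15 16
     W  L  W  L  W  L  W  W  L  W  L  W  L  W  W  L  W
Position 16 is W, so the first player wins.

First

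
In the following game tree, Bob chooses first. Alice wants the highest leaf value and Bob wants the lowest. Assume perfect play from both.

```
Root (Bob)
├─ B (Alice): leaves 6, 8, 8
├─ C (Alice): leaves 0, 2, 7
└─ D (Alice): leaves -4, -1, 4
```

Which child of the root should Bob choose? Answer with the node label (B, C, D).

D

B (Alice): max(6, 8, 8) = 8
C (Alice): max(0, 2, 7) = 7
D (Alice): max(-4, -1, 4) = 4
Root (Bob): min(8, 7, 4) = 4
Bob picks the child with the lowest value: D (value 4).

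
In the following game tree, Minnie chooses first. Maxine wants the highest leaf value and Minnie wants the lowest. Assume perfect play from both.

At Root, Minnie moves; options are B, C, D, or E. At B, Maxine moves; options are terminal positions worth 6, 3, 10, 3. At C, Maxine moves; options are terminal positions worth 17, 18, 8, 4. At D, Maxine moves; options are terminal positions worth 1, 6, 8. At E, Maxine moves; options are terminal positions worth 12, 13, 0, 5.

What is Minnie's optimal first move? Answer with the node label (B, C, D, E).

D

B (Maxine): max(6, 3, 10, 3) = 10
C (Maxine): max(17, 18, 8, 4) = 18
D (Maxine): max(1, 6, 8) = 8
E (Maxine): max(12, 13, 0, 5) = 13
Root (Minnie): min(10, 18, 8, 13) = 8
Minnie picks the child with the lowest value: D (value 8).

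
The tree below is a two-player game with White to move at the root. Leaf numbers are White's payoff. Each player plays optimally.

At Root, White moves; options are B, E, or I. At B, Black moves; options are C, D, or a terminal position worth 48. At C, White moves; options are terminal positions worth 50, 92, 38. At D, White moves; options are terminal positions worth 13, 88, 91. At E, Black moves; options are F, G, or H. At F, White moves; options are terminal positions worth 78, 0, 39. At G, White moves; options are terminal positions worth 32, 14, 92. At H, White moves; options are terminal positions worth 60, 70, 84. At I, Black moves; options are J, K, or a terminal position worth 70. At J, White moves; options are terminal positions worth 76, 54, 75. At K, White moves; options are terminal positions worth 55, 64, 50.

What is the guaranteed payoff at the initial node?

C (White): max(50, 92, 38) = 92
D (White): max(13, 88, 91) = 91
B (Black): min(92, 91, 48) = 48
F (White): max(78, 0, 39) = 78
G (White): max(32, 14, 92) = 92
H (White): max(60, 70, 84) = 84
E (Black): min(78, 92, 84) = 78
J (White): max(76, 54, 75) = 76
K (White): max(55, 64, 50) = 64
I (Black): min(76, 64, 70) = 64
Root (White): max(48, 78, 64) = 78

78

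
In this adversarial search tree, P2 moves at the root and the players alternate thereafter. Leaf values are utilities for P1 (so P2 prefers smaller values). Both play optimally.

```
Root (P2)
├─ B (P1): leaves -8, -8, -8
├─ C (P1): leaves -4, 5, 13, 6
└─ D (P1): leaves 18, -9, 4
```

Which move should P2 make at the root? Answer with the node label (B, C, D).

B (P1): max(-8, -8, -8) = -8
C (P1): max(-4, 5, 13, 6) = 13
D (P1): max(18, -9, 4) = 18
Root (P2): min(-8, 13, 18) = -8
P2 picks the child with the lowest value: B (value -8).

B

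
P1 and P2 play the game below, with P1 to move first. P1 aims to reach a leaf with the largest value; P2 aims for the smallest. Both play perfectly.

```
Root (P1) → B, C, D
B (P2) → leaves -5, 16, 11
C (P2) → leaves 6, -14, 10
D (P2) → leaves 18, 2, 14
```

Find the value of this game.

2

B (P2): min(-5, 16, 11) = -5
C (P2): min(6, -14, 10) = -14
D (P2): min(18, 2, 14) = 2
Root (P1): max(-5, -14, 2) = 2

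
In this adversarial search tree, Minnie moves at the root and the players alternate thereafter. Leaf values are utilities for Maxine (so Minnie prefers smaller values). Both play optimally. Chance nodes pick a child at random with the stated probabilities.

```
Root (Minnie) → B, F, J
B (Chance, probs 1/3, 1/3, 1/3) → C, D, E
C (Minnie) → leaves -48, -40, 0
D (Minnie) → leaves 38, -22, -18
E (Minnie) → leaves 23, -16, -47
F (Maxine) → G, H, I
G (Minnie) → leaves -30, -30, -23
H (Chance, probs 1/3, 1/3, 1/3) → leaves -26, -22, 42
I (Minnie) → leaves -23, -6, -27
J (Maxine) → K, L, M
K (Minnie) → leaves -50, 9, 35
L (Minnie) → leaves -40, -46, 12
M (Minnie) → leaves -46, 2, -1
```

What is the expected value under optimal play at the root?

C (Minnie): min(-48, -40, 0) = -48
D (Minnie): min(38, -22, -18) = -22
E (Minnie): min(23, -16, -47) = -47
B (Chance): 1/3·-48 + 1/3·-22 + 1/3·-47 = -39
G (Minnie): min(-30, -30, -23) = -30
H (Chance): 1/3·-26 + 1/3·-22 + 1/3·42 = -2
I (Minnie): min(-23, -6, -27) = -27
F (Maxine): max(-30, -2, -27) = -2
K (Minnie): min(-50, 9, 35) = -50
L (Minnie): min(-40, -46, 12) = -46
M (Minnie): min(-46, 2, -1) = -46
J (Maxine): max(-50, -46, -46) = -46
Root (Minnie): min(-39, -2, -46) = -46

-46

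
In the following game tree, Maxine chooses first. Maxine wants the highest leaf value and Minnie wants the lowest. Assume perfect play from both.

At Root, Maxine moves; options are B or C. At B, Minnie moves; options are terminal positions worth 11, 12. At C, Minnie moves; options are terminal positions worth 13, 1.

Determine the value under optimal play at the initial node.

11

B (Minnie): min(11, 12) = 11
C (Minnie): min(13, 1) = 1
Root (Maxine): max(11, 1) = 11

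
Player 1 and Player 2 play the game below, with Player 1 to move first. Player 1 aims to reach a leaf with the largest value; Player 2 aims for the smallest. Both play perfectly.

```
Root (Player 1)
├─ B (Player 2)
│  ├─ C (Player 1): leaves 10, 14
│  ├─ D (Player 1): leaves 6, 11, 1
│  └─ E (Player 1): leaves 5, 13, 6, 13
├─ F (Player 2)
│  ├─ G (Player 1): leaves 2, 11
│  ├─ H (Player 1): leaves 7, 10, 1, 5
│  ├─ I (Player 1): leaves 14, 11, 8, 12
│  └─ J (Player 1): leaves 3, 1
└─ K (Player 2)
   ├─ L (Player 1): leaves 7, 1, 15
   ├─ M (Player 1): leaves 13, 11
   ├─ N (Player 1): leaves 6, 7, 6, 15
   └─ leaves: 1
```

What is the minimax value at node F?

G: max(2, 11) = 11
H: max(7, 10, 1, 5) = 10
I: max(14, 11, 8, 12) = 14
J: max(3, 1) = 3
F: min(11, 10, 14, 3) = 3

3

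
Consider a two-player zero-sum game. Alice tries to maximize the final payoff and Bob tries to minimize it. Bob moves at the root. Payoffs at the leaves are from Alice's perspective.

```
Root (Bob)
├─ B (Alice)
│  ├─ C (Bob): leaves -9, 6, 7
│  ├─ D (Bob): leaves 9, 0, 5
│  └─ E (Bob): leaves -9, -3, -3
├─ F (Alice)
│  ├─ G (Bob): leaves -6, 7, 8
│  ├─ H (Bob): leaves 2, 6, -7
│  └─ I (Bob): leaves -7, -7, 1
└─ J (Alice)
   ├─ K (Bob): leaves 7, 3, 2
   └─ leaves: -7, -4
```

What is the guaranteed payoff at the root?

-6

C (Bob): min(-9, 6, 7) = -9
D (Bob): min(9, 0, 5) = 0
E (Bob): min(-9, -3, -3) = -9
B (Alice): max(-9, 0, -9) = 0
G (Bob): min(-6, 7, 8) = -6
H (Bob): min(2, 6, -7) = -7
I (Bob): min(-7, -7, 1) = -7
F (Alice): max(-6, -7, -7) = -6
K (Bob): min(7, 3, 2) = 2
J (Alice): max(2, -7, -4) = 2
Root (Bob): min(0, -6, 2) = -6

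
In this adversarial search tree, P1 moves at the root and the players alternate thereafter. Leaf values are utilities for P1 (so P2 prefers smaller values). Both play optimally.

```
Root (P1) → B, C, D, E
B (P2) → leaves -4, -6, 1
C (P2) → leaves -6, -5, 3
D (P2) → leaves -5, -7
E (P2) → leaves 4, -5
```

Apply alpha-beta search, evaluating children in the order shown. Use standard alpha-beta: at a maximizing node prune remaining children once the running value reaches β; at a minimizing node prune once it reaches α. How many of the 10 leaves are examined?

8

B [α=-∞,β=+∞]: v=-6
C [α=-6,β=+∞]: v=-6 after child 1 ≤ α → α-cutoff, skip 2
D [α=-6,β=+∞]: v=-7
E [α=-6,β=+∞]: v=-5
Root [α=-∞,β=+∞]: v=-5
Leaves evaluated: 8 of 10.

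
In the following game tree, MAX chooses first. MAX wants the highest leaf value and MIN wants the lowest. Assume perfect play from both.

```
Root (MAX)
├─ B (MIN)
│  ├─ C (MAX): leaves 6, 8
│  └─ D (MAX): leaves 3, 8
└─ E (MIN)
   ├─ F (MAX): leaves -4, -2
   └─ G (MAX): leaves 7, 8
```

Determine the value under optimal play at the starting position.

8

C (MAX): max(6, 8) = 8
D (MAX): max(3, 8) = 8
B (MIN): min(8, 8) = 8
F (MAX): max(-4, -2) = -2
G (MAX): max(7, 8) = 8
E (MIN): min(-2, 8) = -2
Root (MAX): max(8, -2) = 8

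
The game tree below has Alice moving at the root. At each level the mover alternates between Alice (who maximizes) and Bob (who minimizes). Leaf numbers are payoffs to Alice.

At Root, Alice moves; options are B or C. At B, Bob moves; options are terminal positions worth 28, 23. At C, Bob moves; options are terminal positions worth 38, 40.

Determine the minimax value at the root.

38

B (Bob): min(28, 23) = 23
C (Bob): min(38, 40) = 38
Root (Alice): max(23, 38) = 38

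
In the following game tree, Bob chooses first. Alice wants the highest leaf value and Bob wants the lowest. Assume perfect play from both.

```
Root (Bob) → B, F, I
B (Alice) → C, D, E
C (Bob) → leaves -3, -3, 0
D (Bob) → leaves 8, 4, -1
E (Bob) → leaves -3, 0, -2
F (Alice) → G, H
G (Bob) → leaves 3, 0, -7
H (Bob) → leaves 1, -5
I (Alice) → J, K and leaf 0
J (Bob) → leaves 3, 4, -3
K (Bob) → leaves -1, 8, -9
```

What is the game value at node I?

J: min(3, 4, -3) = -3
K: min(-1, 8, -9) = -9
I: max(-3, -9, 0) = 0

0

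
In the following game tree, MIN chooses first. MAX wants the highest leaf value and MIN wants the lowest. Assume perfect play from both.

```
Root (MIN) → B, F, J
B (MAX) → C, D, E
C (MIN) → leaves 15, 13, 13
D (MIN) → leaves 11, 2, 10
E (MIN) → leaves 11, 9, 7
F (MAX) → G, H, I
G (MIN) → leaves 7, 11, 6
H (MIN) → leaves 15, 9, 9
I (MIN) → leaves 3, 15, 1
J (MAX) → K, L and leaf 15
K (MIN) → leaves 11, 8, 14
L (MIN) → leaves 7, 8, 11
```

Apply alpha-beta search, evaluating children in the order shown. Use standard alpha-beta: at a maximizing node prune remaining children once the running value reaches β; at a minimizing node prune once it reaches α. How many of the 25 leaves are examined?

C [α=-∞,β=+∞]: v=13
D [α=13,β=+∞]: v=11 after child 1 ≤ α → α-cutoff, skip 2
E [α=13,β=+∞]: v=11 after child 1 ≤ α → α-cutoff, skip 2
B [α=-∞,β=+∞]: v=13
G [α=-∞,β=13]: v=6
H [α=6,β=13]: v=9
I [α=9,β=13]: v=3 after child 1 ≤ α → α-cutoff, skip 2
F [α=-∞,β=13]: v=9
K [α=-∞,β=9]: v=8
L [α=8,β=9]: v=7 after child 1 ≤ α → α-cutoff, skip 2
J [α=-∞,β=9]: v=15
Root [α=-∞,β=+∞]: v=9
Leaves evaluated: 17 of 25.

17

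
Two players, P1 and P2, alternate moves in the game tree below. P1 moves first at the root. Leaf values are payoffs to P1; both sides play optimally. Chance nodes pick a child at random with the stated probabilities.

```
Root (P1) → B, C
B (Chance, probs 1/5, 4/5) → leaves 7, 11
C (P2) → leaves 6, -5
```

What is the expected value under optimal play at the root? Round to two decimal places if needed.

B (Chance): 1/5·7 + 4/5·11 = 10.2
C (P2): min(6, -5) = -5
Root (P1): max(10.2, -5) = 10.2

10.2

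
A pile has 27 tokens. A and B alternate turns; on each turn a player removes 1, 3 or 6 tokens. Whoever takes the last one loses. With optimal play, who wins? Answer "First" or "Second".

First

W/L table (W = player to move can force a win):
i:   0  1  2  3  4  5  6  7  8  9 10 11 12 13 14 15 16 17 18 19 20 21 22 23 24 25 26 27
     W  L  W  L  W  L  W  W  W  W  L  W  L  W  L  W  W  W  W  L  W  L  W  L  W  W  W  W
Position 27 is W, so the first player wins.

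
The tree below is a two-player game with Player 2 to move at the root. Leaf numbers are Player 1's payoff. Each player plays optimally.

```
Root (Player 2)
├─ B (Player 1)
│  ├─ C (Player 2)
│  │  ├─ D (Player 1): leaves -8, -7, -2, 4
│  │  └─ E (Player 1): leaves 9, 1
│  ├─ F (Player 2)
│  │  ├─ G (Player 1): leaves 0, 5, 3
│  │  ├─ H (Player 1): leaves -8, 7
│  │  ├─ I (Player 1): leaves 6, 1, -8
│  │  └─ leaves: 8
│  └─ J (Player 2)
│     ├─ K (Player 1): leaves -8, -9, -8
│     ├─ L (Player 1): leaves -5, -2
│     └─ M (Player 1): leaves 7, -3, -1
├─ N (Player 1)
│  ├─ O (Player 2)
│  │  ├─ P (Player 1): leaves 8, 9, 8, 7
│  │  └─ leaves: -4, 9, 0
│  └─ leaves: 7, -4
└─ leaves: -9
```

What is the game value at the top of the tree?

D (Player 1): max(-8, -7, -2, 4) = 4
E (Player 1): max(9, 1) = 9
C (Player 2): min(4, 9) = 4
G (Player 1): max(0, 5, 3) = 5
H (Player 1): max(-8, 7) = 7
I (Player 1): max(6, 1, -8) = 6
F (Player 2): min(5, 7, 6, 8) = 5
K (Player 1): max(-8, -9, -8) = -8
L (Player 1): max(-5, -2) = -2
M (Player 1): max(7, -3, -1) = 7
J (Player 2): min(-8, -2, 7) = -8
B (Player 1): max(4, 5, -8) = 5
P (Player 1): max(8, 9, 8, 7) = 9
O (Player 2): min(9, -4, 9, 0) = -4
N (Player 1): max(-4, 7, -4) = 7
Root (Player 2): min(5, 7, -9) = -9

-9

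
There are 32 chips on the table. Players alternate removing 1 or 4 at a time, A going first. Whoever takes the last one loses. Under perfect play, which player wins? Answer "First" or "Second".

First

W/L table (W = player to move can force a win):
i:   0  1  2  3  4  5  6  7  8  9 10 11 12 13 14 15 16 17 18 19 20 21 22 23 24 25 26 27 28 29 30 31 32
     W  L  W  L  W  W  L  W  L  W  W  L  W  L  W  W  L  W  L  W  W  L  W  L  W  W  L  W  L  W  W  L  W
Position 32 is W, so the first player wins.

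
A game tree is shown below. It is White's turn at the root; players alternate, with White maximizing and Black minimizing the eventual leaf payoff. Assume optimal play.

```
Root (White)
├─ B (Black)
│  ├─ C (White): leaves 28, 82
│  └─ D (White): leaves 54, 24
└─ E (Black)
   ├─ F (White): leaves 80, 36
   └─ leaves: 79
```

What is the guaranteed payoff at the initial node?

79

C (White): max(28, 82) = 82
D (White): max(54, 24) = 54
B (Black): min(82, 54) = 54
F (White): max(80, 36) = 80
E (Black): min(80, 79) = 79
Root (White): max(54, 79) = 79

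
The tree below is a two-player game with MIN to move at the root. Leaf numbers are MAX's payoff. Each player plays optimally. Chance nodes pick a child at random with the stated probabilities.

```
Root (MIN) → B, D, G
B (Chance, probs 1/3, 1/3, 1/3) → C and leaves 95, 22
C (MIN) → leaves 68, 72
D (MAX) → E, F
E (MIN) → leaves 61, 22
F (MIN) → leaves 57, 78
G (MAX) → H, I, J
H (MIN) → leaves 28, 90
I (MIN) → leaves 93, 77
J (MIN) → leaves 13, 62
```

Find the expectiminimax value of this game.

C (MIN): min(68, 72) = 68
B (Chance): 1/3·68 + 1/3·95 + 1/3·22 = 61.67
E (MIN): min(61, 22) = 22
F (MIN): min(57, 78) = 57
D (MAX): max(22, 57) = 57
H (MIN): min(28, 90) = 28
I (MIN): min(93, 77) = 77
J (MIN): min(13, 62) = 13
G (MAX): max(28, 77, 13) = 77
Root (MIN): min(61.67, 57, 77) = 57

57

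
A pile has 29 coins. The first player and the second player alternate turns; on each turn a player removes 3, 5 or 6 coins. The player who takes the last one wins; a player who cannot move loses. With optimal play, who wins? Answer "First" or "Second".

Second

Compute winning (W) and losing (L) positions by backward induction:
i:   0  1  2  3  4  5  6  7  8  9 10 11 12 13 14 15 16 17 18 19 20 21 22 23 24 25 26 27 28 29
     L  L  L  W  W  W  W  W  W  L  L  L  W  W  W  W  W  W  L  L  L  W  W  W  W  W  W  L  L  L
Position 29 is L, so the second player wins.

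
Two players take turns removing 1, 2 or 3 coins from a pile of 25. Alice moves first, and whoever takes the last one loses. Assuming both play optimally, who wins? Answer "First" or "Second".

Compute winning (W) and losing (L) positions by backward induction:
i:   0  1  2  3  4  5  6  7  8  9 10 11 12 13 14 15 16 17 18 19 20 21 22 23 24 25
     W  L  W  W  W  L  W  W  W  L  W  W  W  L  W  W  W  L  W  W  W  L  W  W  W  L
Position 25 is L, so the second player wins.

Second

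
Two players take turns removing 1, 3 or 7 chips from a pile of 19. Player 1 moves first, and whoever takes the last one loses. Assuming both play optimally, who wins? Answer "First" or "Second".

Mark each pile size as W (mover wins) or L (mover loses):
i:   0  1  2  3  4  5  6  7  8  9 10 11 12 13 14 15 16 17 18 19
     W  L  W  L  W  L  W  L  W  L  W  L  W  L  W  L  W  L  W  L
Position 19 is L, so the second player wins.

Second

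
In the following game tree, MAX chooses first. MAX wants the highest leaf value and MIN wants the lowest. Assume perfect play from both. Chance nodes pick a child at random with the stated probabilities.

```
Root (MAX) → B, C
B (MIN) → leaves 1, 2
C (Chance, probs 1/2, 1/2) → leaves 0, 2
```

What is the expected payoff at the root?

1

B (MIN): min(1, 2) = 1
C (Chance): 1/2·0 + 1/2·2 = 1
Root (MAX): max(1, 1) = 1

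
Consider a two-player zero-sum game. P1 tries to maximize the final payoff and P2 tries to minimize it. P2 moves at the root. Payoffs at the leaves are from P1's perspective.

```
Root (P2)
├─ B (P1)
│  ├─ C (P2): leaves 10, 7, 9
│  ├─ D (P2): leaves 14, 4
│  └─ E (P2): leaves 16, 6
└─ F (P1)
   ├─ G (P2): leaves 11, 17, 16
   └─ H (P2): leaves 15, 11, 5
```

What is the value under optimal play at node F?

G: min(11, 17, 16) = 11
H: min(15, 11, 5) = 5
F: max(11, 5) = 11

11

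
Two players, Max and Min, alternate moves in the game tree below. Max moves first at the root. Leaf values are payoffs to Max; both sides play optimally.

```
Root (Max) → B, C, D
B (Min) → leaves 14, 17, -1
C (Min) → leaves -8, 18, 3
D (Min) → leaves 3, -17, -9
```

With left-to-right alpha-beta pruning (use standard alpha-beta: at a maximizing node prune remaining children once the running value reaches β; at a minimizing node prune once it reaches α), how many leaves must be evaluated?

6

B [α=-∞,β=+∞]: v=-1
C [α=-1,β=+∞]: v=-8 after child 1 ≤ α → α-cutoff, skip 2
D [α=-1,β=+∞]: v=-17 after child 2 ≤ α → α-cutoff, skip 1
Root [α=-∞,β=+∞]: v=-1
Leaves evaluated: 6 of 9.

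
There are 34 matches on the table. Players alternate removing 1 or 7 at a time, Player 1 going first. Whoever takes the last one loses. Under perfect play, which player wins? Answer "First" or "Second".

First

i:   0  1  2  3  4  5  6  7  8  9 10 11 12 13 14 15 16 17 18 19 20 21 22 23 24 25 26 27 28 29 30 31 32 33 34
     W  L  W  L  W  L  W  L  W  L  W  L  W  L  W  L  W  L  W  L  W  L  W  L  W  L  W  L  W  L  W  L  W  L  W
Position 34 is W, so the first player wins.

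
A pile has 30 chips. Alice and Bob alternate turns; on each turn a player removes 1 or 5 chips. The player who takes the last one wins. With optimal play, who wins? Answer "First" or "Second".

Second

Mark each pile size as W (mover wins) or L (mover loses):
i:   0  1  2  3  4  5  6  7  8  9 10 11 12 13 14 15 16 17 18 19 20 21 22 23 24 25 26 27 28 29 30
     L  W  L  W  L  W  L  W  L  W  L  W  L  W  L  W  L  W  L  W  L  W  L  W  L  W  L  W  L  W  L
Position 30 is L, so the second player wins.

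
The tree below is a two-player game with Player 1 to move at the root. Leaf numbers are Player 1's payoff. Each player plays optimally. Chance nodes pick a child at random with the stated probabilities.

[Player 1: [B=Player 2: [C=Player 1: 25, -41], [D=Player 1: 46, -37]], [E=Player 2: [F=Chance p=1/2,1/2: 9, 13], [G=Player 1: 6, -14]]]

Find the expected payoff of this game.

25

C (Player 1): max(25, -41) = 25
D (Player 1): max(46, -37) = 46
B (Player 2): min(25, 46) = 25
F (Chance): 1/2·9 + 1/2·13 = 11
G (Player 1): max(6, -14) = 6
E (Player 2): min(11, 6) = 6
Root (Player 1): max(25, 6) = 25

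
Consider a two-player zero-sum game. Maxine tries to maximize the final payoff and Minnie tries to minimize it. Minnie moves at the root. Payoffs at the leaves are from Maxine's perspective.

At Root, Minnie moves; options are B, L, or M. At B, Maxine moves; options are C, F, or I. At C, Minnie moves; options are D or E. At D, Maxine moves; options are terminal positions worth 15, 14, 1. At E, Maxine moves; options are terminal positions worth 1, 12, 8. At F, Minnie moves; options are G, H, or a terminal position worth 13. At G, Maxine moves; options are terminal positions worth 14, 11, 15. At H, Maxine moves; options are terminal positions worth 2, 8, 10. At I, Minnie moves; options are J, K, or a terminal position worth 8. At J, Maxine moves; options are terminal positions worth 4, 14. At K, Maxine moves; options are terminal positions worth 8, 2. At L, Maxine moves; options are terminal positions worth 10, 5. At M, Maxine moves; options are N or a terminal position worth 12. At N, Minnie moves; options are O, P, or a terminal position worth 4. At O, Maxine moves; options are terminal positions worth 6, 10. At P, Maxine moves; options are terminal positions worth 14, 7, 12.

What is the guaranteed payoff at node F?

10

G: max(14, 11, 15) = 15
H: max(2, 8, 10) = 10
F: min(15, 10, 13) = 10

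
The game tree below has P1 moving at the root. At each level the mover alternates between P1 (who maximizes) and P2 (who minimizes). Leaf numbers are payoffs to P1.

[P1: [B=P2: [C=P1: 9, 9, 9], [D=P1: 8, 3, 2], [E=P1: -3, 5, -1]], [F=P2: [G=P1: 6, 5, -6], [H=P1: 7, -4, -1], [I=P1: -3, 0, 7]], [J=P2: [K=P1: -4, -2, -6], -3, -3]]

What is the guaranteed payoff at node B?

C: max(9, 9, 9) = 9
D: max(8, 3, 2) = 8
E: max(-3, 5, -1) = 5
B: min(9, 8, 5) = 5

5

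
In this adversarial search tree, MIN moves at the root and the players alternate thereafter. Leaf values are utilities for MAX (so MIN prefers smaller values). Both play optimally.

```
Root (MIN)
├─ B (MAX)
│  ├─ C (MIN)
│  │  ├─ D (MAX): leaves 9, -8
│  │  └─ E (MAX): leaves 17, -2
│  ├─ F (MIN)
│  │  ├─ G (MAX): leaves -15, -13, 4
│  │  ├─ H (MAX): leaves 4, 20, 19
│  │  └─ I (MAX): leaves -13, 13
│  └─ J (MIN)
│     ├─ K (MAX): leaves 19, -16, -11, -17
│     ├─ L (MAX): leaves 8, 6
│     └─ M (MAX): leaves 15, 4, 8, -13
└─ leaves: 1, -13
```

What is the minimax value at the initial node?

-13

D (MAX): max(9, -8) = 9
E (MAX): max(17, -2) = 17
C (MIN): min(9, 17) = 9
G (MAX): max(-15, -13, 4) = 4
H (MAX): max(4, 20, 19) = 20
I (MAX): max(-13, 13) = 13
F (MIN): min(4, 20, 13) = 4
K (MAX): max(19, -16, -11, -17) = 19
L (MAX): max(8, 6) = 8
M (MAX): max(15, 4, 8, -13) = 15
J (MIN): min(19, 8, 15) = 8
B (MAX): max(9, 4, 8) = 9
Root (MIN): min(9, 1, -13) = -13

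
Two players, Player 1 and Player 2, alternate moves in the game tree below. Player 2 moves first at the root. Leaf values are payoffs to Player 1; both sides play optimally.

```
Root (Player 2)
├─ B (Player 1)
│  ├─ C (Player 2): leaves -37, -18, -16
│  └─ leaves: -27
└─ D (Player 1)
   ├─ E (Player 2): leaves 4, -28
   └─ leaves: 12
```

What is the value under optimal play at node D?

12

E: min(4, -28) = -28
D: max(-28, 12) = 12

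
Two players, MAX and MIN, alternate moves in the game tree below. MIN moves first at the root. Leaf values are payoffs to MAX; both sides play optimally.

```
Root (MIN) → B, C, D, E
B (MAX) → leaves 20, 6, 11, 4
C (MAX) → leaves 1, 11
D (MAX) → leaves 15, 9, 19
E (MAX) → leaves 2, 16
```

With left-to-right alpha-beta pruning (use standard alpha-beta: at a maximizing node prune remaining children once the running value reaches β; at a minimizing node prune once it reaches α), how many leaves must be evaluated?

9

B [α=-∞,β=+∞]: v=20
C [α=-∞,β=20]: v=11
D [α=-∞,β=11]: v=15 after child 1 ≥ β → β-cutoff, skip 2
E [α=-∞,β=11]: v=16
Root [α=-∞,β=+∞]: v=11
Leaves evaluated: 9 of 11.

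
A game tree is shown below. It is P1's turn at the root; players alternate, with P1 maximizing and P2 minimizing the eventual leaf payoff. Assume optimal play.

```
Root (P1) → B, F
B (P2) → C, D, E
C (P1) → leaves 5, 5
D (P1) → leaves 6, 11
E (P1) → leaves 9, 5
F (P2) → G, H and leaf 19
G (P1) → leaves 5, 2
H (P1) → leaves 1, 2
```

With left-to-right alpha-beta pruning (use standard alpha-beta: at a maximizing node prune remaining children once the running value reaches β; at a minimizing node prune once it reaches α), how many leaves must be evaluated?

C [α=-∞,β=+∞]: v=5
D [α=-∞,β=5]: v=6 after child 1 ≥ β → β-cutoff, skip 1
E [α=-∞,β=5]: v=9 after child 1 ≥ β → β-cutoff, skip 1
B [α=-∞,β=+∞]: v=5
G [α=5,β=+∞]: v=5
F [α=5,β=+∞]: v=5 after child 1 ≤ α → α-cutoff, skip 2
Root [α=-∞,β=+∞]: v=5
Leaves evaluated: 6 of 11.

6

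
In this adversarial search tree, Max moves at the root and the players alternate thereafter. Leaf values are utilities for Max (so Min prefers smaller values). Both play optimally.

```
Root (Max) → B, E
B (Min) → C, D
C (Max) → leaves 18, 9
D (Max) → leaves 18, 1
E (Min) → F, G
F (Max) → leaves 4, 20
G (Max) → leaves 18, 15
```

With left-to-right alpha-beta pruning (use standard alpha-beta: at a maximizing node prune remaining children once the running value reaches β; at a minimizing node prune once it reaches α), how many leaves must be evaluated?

7

C [α=-∞,β=+∞]: v=18
D [α=-∞,β=18]: v=18 after child 1 ≥ β → β-cutoff, skip 1
B [α=-∞,β=+∞]: v=18
F [α=18,β=+∞]: v=20
G [α=18,β=20]: v=18
E [α=18,β=+∞]: v=18
Root [α=-∞,β=+∞]: v=18
Leaves evaluated: 7 of 8.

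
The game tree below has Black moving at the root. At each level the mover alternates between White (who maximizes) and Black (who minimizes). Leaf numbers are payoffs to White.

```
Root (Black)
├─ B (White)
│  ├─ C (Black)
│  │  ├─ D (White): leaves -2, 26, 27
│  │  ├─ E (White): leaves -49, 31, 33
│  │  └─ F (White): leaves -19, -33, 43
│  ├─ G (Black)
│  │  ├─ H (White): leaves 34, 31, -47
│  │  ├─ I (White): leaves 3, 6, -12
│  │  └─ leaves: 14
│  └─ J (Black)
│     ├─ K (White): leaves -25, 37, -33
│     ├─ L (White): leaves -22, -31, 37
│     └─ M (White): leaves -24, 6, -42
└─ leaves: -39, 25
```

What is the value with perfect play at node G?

6

H: max(34, 31, -47) = 34
I: max(3, 6, -12) = 6
G: min(34, 6, 14) = 6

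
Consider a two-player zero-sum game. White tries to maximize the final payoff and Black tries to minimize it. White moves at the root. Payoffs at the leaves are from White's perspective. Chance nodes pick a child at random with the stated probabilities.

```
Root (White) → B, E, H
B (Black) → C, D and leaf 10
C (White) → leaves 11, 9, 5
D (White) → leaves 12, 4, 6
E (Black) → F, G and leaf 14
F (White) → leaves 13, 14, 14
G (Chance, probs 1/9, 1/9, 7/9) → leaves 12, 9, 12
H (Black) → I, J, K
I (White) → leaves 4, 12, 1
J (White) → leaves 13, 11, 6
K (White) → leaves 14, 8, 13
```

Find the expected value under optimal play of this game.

12

C (White): max(11, 9, 5) = 11
D (White): max(12, 4, 6) = 12
B (Black): min(11, 12, 10) = 10
F (White): max(13, 14, 14) = 14
G (Chance): 1/9·12 + 1/9·9 + 7/9·12 = 11.67
E (Black): min(14, 11.67, 14) = 11.67
I (White): max(4, 12, 1) = 12
J (White): max(13, 11, 6) = 13
K (White): max(14, 8, 13) = 14
H (Black): min(12, 13, 14) = 12
Root (White): max(10, 11.67, 12) = 12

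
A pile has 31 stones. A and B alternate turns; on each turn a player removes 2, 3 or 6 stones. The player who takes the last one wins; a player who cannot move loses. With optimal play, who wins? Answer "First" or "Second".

First

Mark each pile size as W (mover wins) or L (mover loses):
i:   0  1  2  3  4  5  6  7  8  9 10 11 12 13 14 15 16 17 18 19 20 21 22 23 24 25 26 27 28 29 30 31
     L  L  W  W  W  L  W  W  W  L  L  W  W  W  L  W  W  W  L  L  W  W  W  L  W  W  W  L  L  W  W  W
Position 31 is W, so the first player wins.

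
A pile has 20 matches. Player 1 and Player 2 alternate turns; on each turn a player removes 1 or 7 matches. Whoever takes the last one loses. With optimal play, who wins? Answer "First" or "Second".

First

i:   0  1  2  3  4  5  6  7  8  9 10 11 12 13 14 15 16 17 18 19 20
     W  L  W  L  W  L  W  L  W  L  W  L  W  L  W  L  W  L  W  L  W
Position 20 is W, so the first player wins.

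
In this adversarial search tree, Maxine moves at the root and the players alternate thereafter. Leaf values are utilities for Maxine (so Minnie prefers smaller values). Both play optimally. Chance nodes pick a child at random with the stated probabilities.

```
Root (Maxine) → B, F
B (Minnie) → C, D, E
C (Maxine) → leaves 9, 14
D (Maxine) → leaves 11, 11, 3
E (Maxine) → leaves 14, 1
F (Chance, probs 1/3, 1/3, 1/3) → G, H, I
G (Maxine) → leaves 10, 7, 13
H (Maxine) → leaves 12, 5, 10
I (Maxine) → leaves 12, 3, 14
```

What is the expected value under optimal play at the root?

13

C (Maxine): max(9, 14) = 14
D (Maxine): max(11, 11, 3) = 11
E (Maxine): max(14, 1) = 14
B (Minnie): min(14, 11, 14) = 11
G (Maxine): max(10, 7, 13) = 13
H (Maxine): max(12, 5, 10) = 12
I (Maxine): max(12, 3, 14) = 14
F (Chance): 1/3·13 + 1/3·12 + 1/3·14 = 13
Root (Maxine): max(11, 13) = 13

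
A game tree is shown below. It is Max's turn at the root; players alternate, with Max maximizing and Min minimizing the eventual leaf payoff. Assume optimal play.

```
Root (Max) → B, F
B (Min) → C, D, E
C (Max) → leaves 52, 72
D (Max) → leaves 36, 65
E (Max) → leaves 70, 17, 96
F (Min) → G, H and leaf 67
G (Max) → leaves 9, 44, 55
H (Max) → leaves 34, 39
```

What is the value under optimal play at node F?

G: max(9, 44, 55) = 55
H: max(34, 39) = 39
F: min(55, 39, 67) = 39

39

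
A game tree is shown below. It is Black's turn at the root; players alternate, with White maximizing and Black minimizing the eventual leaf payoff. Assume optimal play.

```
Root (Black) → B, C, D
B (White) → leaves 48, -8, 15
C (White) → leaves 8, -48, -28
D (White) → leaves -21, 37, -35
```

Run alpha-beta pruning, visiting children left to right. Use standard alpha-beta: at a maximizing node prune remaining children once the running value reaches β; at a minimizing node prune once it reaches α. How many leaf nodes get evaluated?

8

B [α=-∞,β=+∞]: v=48
C [α=-∞,β=48]: v=8
D [α=-∞,β=8]: v=37 after child 2 ≥ β → β-cutoff, skip 1
Root [α=-∞,β=+∞]: v=8
Leaves evaluated: 8 of 9.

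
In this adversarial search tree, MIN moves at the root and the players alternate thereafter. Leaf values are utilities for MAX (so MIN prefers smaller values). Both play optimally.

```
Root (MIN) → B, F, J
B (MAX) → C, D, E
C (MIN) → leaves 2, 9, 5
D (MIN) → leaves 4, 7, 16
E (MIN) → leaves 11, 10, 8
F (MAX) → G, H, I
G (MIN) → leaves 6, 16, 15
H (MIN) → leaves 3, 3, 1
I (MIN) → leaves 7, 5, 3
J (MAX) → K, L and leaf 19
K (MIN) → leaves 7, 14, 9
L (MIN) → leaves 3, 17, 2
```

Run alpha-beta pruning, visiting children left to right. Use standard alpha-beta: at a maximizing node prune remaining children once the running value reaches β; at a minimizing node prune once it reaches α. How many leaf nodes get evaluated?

18

C [α=-∞,β=+∞]: v=2
D [α=2,β=+∞]: v=4
E [α=4,β=+∞]: v=8
B [α=-∞,β=+∞]: v=8
G [α=-∞,β=8]: v=6
H [α=6,β=8]: v=3 after child 1 ≤ α → α-cutoff, skip 2
I [α=6,β=8]: v=5 after child 2 ≤ α → α-cutoff, skip 1
F [α=-∞,β=8]: v=6
K [α=-∞,β=6]: v=7
J [α=-∞,β=6]: v=7 after child 1 ≥ β → β-cutoff, skip 2
Root [α=-∞,β=+∞]: v=6
Leaves evaluated: 18 of 25.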